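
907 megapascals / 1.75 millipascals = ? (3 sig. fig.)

(907e6) / (1.75e-3) = 518.3e9

518000000000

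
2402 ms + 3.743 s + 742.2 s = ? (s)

748.345 s

In s:
  2402 ms = 2402 × 10^-3 s = 2.402
  3.743 s → 3.743
  742.2 s → 742.2
Sum: 2.402 + 3.743 + 742.2 = 748.345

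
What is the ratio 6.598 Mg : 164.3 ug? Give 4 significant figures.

(6.598e6) / (164.3e-6) = 0.040158e12

40160000000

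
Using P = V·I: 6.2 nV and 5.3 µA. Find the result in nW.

0.00003286 nW

6.2 × 10^-9 × 5.3 × 10^-6 = 32.86 × 10^-15 W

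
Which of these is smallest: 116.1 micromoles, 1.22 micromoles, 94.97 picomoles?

116.1 micromoles = 0.0001161 moles
1.22 micromoles = 0.00000122 moles
94.97 picomoles = 0.00000000009497 moles

94.97 picomoles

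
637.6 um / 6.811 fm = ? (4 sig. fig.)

(637.6 × 10^-6) / (6.811 × 10^-15) = 93.613 × 10^9

93610000000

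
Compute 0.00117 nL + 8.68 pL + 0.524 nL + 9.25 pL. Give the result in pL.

In pL:
  0.00117 nL = 0.00117e3 pL = 1.17
  8.68 pL → 8.68
  0.524 nL = 0.524e3 pL = 524
  9.25 pL → 9.25
Sum: 1.17 + 8.68 + 524 + 9.25 = 543.1

543.1 pL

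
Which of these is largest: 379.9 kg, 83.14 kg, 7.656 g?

379.9 kg = 379900 g
83.14 kg = 83140 g
7.656 g = 7.656 g

379.9 kg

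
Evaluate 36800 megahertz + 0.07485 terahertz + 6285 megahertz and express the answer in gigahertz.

In gigahertz:
  36800 megahertz = 36800e-3 gigahertz = 36.8
  0.07485 terahertz = 0.07485e3 gigahertz = 74.85
  6285 megahertz = 6285e-3 gigahertz = 6.285
Sum: 36.8 + 74.85 + 6.285 = 117.935

117.935 gigahertz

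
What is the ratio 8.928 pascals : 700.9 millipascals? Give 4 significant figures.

(8.928) / (700.9e-3) = 0.012738e3

12.74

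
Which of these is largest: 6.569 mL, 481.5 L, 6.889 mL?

6.569 mL = 0.006569 L
481.5 L = 481.5 L
6.889 mL = 0.006889 L

481.5 L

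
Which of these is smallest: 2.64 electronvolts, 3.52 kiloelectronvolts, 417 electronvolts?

2.64 electronvolts

2.64 electronvolts = 2.64 electronvolts
3.52 kiloelectronvolts = 3520 electronvolts
417 electronvolts = 417 electronvolts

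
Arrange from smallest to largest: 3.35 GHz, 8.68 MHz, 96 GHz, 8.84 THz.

3.35 GHz = 3350000000 Hz
8.68 MHz = 8680000 Hz
96 GHz = 96000000000 Hz
8.84 THz = 8840000000000 Hz

8.68 MHz < 3.35 GHz < 96 GHz < 8.84 THz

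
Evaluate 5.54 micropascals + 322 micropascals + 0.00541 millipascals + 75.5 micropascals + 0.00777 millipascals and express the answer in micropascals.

In micropascals:
  5.54 micropascals → 5.54
  322 micropascals → 322
  0.00541 millipascals = 0.00541e3 micropascals = 5.41
  75.5 micropascals → 75.5
  0.00777 millipascals = 0.00777e3 micropascals = 7.77
Sum: 5.54 + 322 + 5.41 + 75.5 + 7.77 = 416.22

416.22 micropascals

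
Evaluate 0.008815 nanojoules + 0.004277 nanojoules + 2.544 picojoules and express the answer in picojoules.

15.636 picojoules

In picojoules:
  0.008815 nanojoules = 0.008815e3 picojoules = 8.815
  0.004277 nanojoules = 0.004277e3 picojoules = 4.277
  2.544 picojoules → 2.544
Sum: 8.815 + 4.277 + 2.544 = 15.636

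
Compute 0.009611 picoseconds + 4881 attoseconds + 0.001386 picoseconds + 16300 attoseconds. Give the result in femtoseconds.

32.178 femtoseconds

In femtoseconds:
  0.009611 picoseconds = 0.009611 × 10³ femtoseconds = 9.611
  4881 attoseconds = 4881 × 10⁻³ femtoseconds = 4.881
  0.001386 picoseconds = 0.001386 × 10³ femtoseconds = 1.386
  16300 attoseconds = 16300 × 10⁻³ femtoseconds = 16.3
Sum: 9.611 + 4.881 + 1.386 + 16.3 = 32.178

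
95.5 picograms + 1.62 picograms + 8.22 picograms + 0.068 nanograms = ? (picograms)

In picograms:
  95.5 picograms → 95.5
  1.62 picograms → 1.62
  8.22 picograms → 8.22
  0.068 nanograms = 0.068 × 10³ picograms = 68
Sum: 95.5 + 1.62 + 8.22 + 68 = 173.34

173.34 picograms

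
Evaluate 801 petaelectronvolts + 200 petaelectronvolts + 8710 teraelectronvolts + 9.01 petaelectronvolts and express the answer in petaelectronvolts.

In petaelectronvolts:
  801 petaelectronvolts → 801
  200 petaelectronvolts → 200
  8710 teraelectronvolts = 8710e-3 petaelectronvolts = 8.71
  9.01 petaelectronvolts → 9.01
Sum: 801 + 200 + 8.71 + 9.01 = 1018.72

1018.72 petaelectronvolts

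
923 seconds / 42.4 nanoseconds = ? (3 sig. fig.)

21800000000

(923) / (42.4e-9) = 21.77e9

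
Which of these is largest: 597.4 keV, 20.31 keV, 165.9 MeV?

165.9 MeV

597.4 keV = 597400 eV
20.31 keV = 20310 eV
165.9 MeV = 165900000 eV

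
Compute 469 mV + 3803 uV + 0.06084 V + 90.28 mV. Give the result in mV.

In mV:
  469 mV → 469
  3803 uV = 3803 × 10⁻³ mV = 3.803
  0.06084 V = 0.06084 × 10³ mV = 60.84
  90.28 mV → 90.28
Sum: 469 + 3.803 + 60.84 + 90.28 = 623.923

623.923 mV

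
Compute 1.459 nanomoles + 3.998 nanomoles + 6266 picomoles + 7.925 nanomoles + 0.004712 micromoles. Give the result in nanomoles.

24.36 nanomoles

In nanomoles:
  1.459 nanomoles → 1.459
  3.998 nanomoles → 3.998
  6266 picomoles = 6266e-3 nanomoles = 6.266
  7.925 nanomoles → 7.925
  0.004712 micromoles = 0.004712e3 nanomoles = 4.712
Sum: 1.459 + 3.998 + 6.266 + 7.925 + 4.712 = 24.36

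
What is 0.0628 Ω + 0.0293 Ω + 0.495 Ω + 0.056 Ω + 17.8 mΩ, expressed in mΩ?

660.9 mΩ

In mΩ:
  0.0628 Ω = 0.0628 × 10³ mΩ = 62.8
  0.0293 Ω = 0.0293 × 10³ mΩ = 29.3
  0.495 Ω = 0.495 × 10³ mΩ = 495
  0.056 Ω = 0.056 × 10³ mΩ = 56
  17.8 mΩ → 17.8
Sum: 62.8 + 29.3 + 495 + 56 + 17.8 = 660.9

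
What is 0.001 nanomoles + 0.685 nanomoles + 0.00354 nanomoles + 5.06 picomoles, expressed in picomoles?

In picomoles:
  0.001 nanomoles = 0.001e3 picomoles = 1
  0.685 nanomoles = 0.685e3 picomoles = 685
  0.00354 nanomoles = 0.00354e3 picomoles = 3.54
  5.06 picomoles → 5.06
Sum: 1 + 685 + 3.54 + 5.06 = 694.6

694.6 picomoles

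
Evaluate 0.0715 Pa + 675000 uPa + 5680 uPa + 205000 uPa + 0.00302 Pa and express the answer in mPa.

In mPa:
  0.0715 Pa = 0.0715e3 mPa = 71.5
  675000 uPa = 675000e-3 mPa = 675
  5680 uPa = 5680e-3 mPa = 5.68
  205000 uPa = 205000e-3 mPa = 205
  0.00302 Pa = 0.00302e3 mPa = 3.02
Sum: 71.5 + 675 + 5.68 + 205 + 3.02 = 960.2

960.2 mPa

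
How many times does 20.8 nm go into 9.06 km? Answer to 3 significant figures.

436000000000

(9.06 × 10³) / (20.8 × 10⁻⁹) = 0.4356 × 10¹²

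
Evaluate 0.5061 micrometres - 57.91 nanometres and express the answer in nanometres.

448.19 nanometres

In nanometres:
  0.5061 micrometres = 0.5061 × 10³ nanometres = 506.1
  57.91 nanometres → 57.91
Difference: 506.1 - 57.91 = 448.19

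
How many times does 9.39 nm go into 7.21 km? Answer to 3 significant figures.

(7.21 × 10^3) / (9.39 × 10^-9) = 0.7678 × 10^12

768000000000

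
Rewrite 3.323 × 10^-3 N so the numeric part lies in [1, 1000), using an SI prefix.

= 3.323 × 10^-3 N; 10^-3 is milli.

3.323 mN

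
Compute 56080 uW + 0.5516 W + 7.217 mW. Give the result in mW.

In mW:
  56080 uW = 56080 × 10^-3 mW = 56.08
  0.5516 W = 0.5516 × 10^3 mW = 551.6
  7.217 mW → 7.217
Sum: 56.08 + 551.6 + 7.217 = 614.897

614.897 mW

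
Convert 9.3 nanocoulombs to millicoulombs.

nano = 1e-9, milli = 1e-3; factor is 1e-6.
9.3 × 1e-6 = 0.0000093

0.0000093 millicoulombs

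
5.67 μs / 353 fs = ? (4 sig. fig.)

(5.67 × 10^-6) / (353 × 10^-15) = 0.016062 × 10^9

16060000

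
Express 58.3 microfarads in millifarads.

0.0583 millifarads

micro = 10⁻⁶, milli = 10⁻³; factor is 10⁻³.
58.3 × 10⁻³ = 0.0583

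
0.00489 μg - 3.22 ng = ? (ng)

1.67 ng

In ng:
  0.00489 μg = 0.00489e3 ng = 4.89
  3.22 ng → 3.22
Difference: 4.89 - 3.22 = 1.67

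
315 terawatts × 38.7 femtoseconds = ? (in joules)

12.1905 joules

315e12 × 38.7e-15 = 12190.5e-3 J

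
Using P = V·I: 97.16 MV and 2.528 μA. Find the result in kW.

0.24562048 kW

97.16 × 10^6 × 2.528 × 10^-6 = 245.62048 W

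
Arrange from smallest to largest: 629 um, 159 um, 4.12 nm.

629 um = 0.000629 m
159 um = 0.000159 m
4.12 nm = 0.00000000412 m

4.12 nm < 159 um < 629 um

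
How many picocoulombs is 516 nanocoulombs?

nano = 10⁻⁹, pico = 10⁻¹²; factor is 10³.
516 × 10³ = 516000

516000 picocoulombs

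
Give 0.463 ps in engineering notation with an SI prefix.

463 fs

= 463e-15 s; 1e-15 is femto.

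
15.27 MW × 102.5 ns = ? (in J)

15.27 × 10^6 × 102.5 × 10^-9 = 1565.175 × 10^-3 J

1.565175 J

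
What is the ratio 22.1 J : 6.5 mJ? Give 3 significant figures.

3400

(22.1) / (6.5 × 10⁻³) = 3.4 × 10³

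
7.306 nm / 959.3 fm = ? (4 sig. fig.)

7616

(7.306e-9) / (959.3e-15) = 0.007616e6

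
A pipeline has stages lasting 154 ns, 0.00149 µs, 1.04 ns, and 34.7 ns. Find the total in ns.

191.23 ns

In ns:
  154 ns → 154
  0.00149 µs = 0.00149e3 ns = 1.49
  1.04 ns → 1.04
  34.7 ns → 34.7
Sum: 154 + 1.49 + 1.04 + 34.7 = 191.23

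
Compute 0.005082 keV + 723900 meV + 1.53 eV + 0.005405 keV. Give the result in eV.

735.917 eV

In eV:
  0.005082 keV = 0.005082 × 10³ eV = 5.082
  723900 meV = 723900 × 10⁻³ eV = 723.9
  1.53 eV → 1.53
  0.005405 keV = 0.005405 × 10³ eV = 5.405
Sum: 5.082 + 723.9 + 1.53 + 5.405 = 735.917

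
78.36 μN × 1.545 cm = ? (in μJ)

78.36 × 10⁻⁶ × 1.545 × 10⁻² = 121.0662 × 10⁻⁸ J

1.210662 μJ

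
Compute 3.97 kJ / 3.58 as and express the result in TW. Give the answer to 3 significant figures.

(3.97 × 10^3) / (3.58 × 10^-18) = 1.1089 × 10^21 W

1110000000 TW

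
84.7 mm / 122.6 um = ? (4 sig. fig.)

(84.7e-3) / (122.6e-6) = 0.69086e3

690.9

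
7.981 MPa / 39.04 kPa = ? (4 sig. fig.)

204.4

(7.981 × 10^6) / (39.04 × 10^3) = 0.20443 × 10^3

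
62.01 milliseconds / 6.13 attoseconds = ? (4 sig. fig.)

10120000000000000

(62.01e-3) / (6.13e-18) = 10.116e15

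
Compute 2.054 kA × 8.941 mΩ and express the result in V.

18.364814 V

2.054 × 10^3 × 8.941 × 10^-3 = 18.364814 V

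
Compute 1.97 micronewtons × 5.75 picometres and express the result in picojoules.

0.0000113275 picojoules

1.97e-6 × 5.75e-12 = 11.3275e-18 J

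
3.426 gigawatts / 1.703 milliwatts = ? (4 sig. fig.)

(3.426e9) / (1.703e-3) = 2.0117e12

2012000000000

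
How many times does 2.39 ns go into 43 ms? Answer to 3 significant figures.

18000000

(43 × 10⁻³) / (2.39 × 10⁻⁹) = 17.99 × 10⁶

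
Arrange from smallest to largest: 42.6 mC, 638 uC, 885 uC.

42.6 mC = 0.0426 C
638 uC = 0.000638 C
885 uC = 0.000885 C

638 uC < 885 uC < 42.6 mC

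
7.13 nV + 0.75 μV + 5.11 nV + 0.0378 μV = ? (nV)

In nV:
  7.13 nV → 7.13
  0.75 μV = 0.75e3 nV = 750
  5.11 nV → 5.11
  0.0378 μV = 0.0378e3 nV = 37.8
Sum: 7.13 + 750 + 5.11 + 37.8 = 800.04

800.04 nV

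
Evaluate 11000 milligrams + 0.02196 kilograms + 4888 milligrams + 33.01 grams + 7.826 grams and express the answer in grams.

78.684 grams

In grams:
  11000 milligrams = 11000e-3 grams = 11
  0.02196 kilograms = 0.02196e3 grams = 21.96
  4888 milligrams = 4888e-3 grams = 4.888
  33.01 grams → 33.01
  7.826 grams → 7.826
Sum: 11 + 21.96 + 4.888 + 33.01 + 7.826 = 78.684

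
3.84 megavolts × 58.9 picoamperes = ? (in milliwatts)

0.226176 milliwatts

3.84e6 × 58.9e-12 = 226.176e-6 W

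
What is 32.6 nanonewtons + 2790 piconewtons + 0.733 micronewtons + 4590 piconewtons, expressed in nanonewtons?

772.98 nanonewtons

In nanonewtons:
  32.6 nanonewtons → 32.6
  2790 piconewtons = 2790e-3 nanonewtons = 2.79
  0.733 micronewtons = 0.733e3 nanonewtons = 733
  4590 piconewtons = 4590e-3 nanonewtons = 4.59
Sum: 32.6 + 2.79 + 733 + 4.59 = 772.98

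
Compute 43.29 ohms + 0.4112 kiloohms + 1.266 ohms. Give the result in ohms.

In ohms:
  43.29 ohms → 43.29
  0.4112 kiloohms = 0.4112 × 10^3 ohms = 411.2
  1.266 ohms → 1.266
Sum: 43.29 + 411.2 + 1.266 = 455.756

455.756 ohms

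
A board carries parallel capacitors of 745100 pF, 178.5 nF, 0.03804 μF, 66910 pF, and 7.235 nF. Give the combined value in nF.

1035.785 nF

In nF:
  745100 pF = 745100e-3 nF = 745.1
  178.5 nF → 178.5
  0.03804 μF = 0.03804e3 nF = 38.04
  66910 pF = 66910e-3 nF = 66.91
  7.235 nF → 7.235
Sum: 745.1 + 178.5 + 38.04 + 66.91 + 7.235 = 1035.785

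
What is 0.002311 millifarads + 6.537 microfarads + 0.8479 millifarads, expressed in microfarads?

In microfarads:
  0.002311 millifarads = 0.002311e3 microfarads = 2.311
  6.537 microfarads → 6.537
  0.8479 millifarads = 0.8479e3 microfarads = 847.9
Sum: 2.311 + 6.537 + 847.9 = 856.748

856.748 microfarads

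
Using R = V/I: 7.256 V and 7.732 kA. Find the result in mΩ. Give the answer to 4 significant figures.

0.9384 mΩ

(7.256) / (7.732e3) = 0.938438e-3 Ω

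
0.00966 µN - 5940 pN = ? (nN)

In nN:
  0.00966 µN = 0.00966e3 nN = 9.66
  5940 pN = 5940e-3 nN = 5.94
Difference: 9.66 - 5.94 = 3.72

3.72 nN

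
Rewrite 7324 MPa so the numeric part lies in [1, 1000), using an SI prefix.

7.324 GPa

= 7.324e9 Pa; 1e9 is giga.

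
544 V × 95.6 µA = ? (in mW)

544 × 95.6e-6 = 52006.4e-6 W

52.0064 mW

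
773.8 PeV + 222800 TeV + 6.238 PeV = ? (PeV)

In PeV:
  773.8 PeV → 773.8
  222800 TeV = 222800 × 10⁻³ PeV = 222.8
  6.238 PeV → 6.238
Sum: 773.8 + 222.8 + 6.238 = 1002.838

1002.838 PeV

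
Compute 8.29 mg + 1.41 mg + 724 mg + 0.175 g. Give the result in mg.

In mg:
  8.29 mg → 8.29
  1.41 mg → 1.41
  724 mg → 724
  0.175 g = 0.175e3 mg = 175
Sum: 8.29 + 1.41 + 724 + 175 = 908.7

908.7 mg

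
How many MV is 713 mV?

milli = 10⁻³, mega = 10⁶; factor is 10⁻⁹.
713 × 10⁻⁹ = 0.000000713

0.000000713 MV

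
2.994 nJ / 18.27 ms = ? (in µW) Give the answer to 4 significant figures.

0.1639 µW

(2.994 × 10^-9) / (18.27 × 10^-3) = 0.163875 × 10^-6 W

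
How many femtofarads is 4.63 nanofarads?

nano = 1e-9, femto = 1e-15; factor is 1e6.
4.63 × 1e6 = 4630000

4630000 femtofarads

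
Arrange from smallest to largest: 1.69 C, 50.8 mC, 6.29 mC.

1.69 C = 1.69 C
50.8 mC = 0.0508 C
6.29 mC = 0.00629 C

6.29 mC < 50.8 mC < 1.69 C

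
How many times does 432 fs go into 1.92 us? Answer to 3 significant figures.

4440000

(1.92e-6) / (432e-15) = 0.004444e9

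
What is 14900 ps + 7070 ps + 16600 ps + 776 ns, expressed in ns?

In ns:
  14900 ps = 14900 × 10⁻³ ns = 14.9
  7070 ps = 7070 × 10⁻³ ns = 7.07
  16600 ps = 16600 × 10⁻³ ns = 16.6
  776 ns → 776
Sum: 14.9 + 7.07 + 16.6 + 776 = 814.57

814.57 ns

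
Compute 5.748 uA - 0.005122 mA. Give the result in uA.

0.626 uA

In uA:
  5.748 uA → 5.748
  0.005122 mA = 0.005122 × 10^3 uA = 5.122
Difference: 5.748 - 5.122 = 0.626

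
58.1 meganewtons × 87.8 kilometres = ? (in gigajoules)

58.1e6 × 87.8e3 = 5101.18e9 J

5101.18 gigajoules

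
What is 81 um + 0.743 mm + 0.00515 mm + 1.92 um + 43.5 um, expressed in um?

In um:
  81 um → 81
  0.743 mm = 0.743 × 10³ um = 743
  0.00515 mm = 0.00515 × 10³ um = 5.15
  1.92 um → 1.92
  43.5 um → 43.5
Sum: 81 + 743 + 5.15 + 1.92 + 43.5 = 874.57

874.57 um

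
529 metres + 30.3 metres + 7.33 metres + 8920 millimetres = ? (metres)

575.55 metres

In metres:
  529 metres → 529
  30.3 metres → 30.3
  7.33 metres → 7.33
  8920 millimetres = 8920e-3 metres = 8.92
Sum: 529 + 30.3 + 7.33 + 8.92 = 575.55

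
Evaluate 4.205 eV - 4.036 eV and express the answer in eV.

0.169 eV

In eV:
  4.205 eV → 4.205
  4.036 eV → 4.036
Difference: 4.205 - 4.036 = 0.169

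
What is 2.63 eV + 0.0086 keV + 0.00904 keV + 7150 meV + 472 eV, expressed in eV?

In eV:
  2.63 eV → 2.63
  0.0086 keV = 0.0086e3 eV = 8.6
  0.00904 keV = 0.00904e3 eV = 9.04
  7150 meV = 7150e-3 eV = 7.15
  472 eV → 472
Sum: 2.63 + 8.6 + 9.04 + 7.15 + 472 = 499.42

499.42 eV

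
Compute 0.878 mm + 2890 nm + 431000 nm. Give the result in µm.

In µm:
  0.878 mm = 0.878 × 10^3 µm = 878
  2890 nm = 2890 × 10^-3 µm = 2.89
  431000 nm = 431000 × 10^-3 µm = 431
Sum: 878 + 2.89 + 431 = 1311.89

1311.89 µm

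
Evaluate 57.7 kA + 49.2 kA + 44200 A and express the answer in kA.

151.1 kA

In kA:
  57.7 kA → 57.7
  49.2 kA → 49.2
  44200 A = 44200 × 10⁻³ kA = 44.2
Sum: 57.7 + 49.2 + 44.2 = 151.1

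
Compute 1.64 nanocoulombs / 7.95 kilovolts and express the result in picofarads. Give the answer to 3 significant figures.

0.206 picofarads

(1.64 × 10⁻⁹) / (7.95 × 10³) = 0.20629 × 10⁻¹² F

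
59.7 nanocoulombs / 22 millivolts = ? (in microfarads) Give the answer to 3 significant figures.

(59.7e-9) / (22e-3) = 2.7136e-6 F

2.71 microfarads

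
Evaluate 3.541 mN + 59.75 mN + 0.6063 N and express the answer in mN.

In mN:
  3.541 mN → 3.541
  59.75 mN → 59.75
  0.6063 N = 0.6063 × 10^3 mN = 606.3
Sum: 3.541 + 59.75 + 606.3 = 669.591

669.591 mN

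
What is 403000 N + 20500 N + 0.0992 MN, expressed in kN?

522.7 kN

In kN:
  403000 N = 403000e-3 kN = 403
  20500 N = 20500e-3 kN = 20.5
  0.0992 MN = 0.0992e3 kN = 99.2
Sum: 403 + 20.5 + 99.2 = 522.7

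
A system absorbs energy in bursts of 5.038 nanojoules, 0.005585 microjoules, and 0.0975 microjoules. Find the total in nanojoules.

108.123 nanojoules

In nanojoules:
  5.038 nanojoules → 5.038
  0.005585 microjoules = 0.005585e3 nanojoules = 5.585
  0.0975 microjoules = 0.0975e3 nanojoules = 97.5
Sum: 5.038 + 5.585 + 97.5 = 108.123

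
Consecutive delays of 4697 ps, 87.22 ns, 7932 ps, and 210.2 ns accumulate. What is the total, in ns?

In ns:
  4697 ps = 4697e-3 ns = 4.697
  87.22 ns → 87.22
  7932 ps = 7932e-3 ns = 7.932
  210.2 ns → 210.2
Sum: 4.697 + 87.22 + 7.932 + 210.2 = 310.049

310.049 ns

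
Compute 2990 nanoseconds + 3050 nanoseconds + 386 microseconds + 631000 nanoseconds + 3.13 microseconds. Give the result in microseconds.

1026.17 microseconds

In microseconds:
  2990 nanoseconds = 2990e-3 microseconds = 2.99
  3050 nanoseconds = 3050e-3 microseconds = 3.05
  386 microseconds → 386
  631000 nanoseconds = 631000e-3 microseconds = 631
  3.13 microseconds → 3.13
Sum: 2.99 + 3.05 + 386 + 631 + 3.13 = 1026.17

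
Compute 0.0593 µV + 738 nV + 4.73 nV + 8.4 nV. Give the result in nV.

In nV:
  0.0593 µV = 0.0593 × 10³ nV = 59.3
  738 nV → 738
  4.73 nV → 4.73
  8.4 nV → 8.4
Sum: 59.3 + 738 + 4.73 + 8.4 = 810.43

810.43 nV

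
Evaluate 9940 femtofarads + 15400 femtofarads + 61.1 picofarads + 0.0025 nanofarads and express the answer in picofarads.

In picofarads:
  9940 femtofarads = 9940e-3 picofarads = 9.94
  15400 femtofarads = 15400e-3 picofarads = 15.4
  61.1 picofarads → 61.1
  0.0025 nanofarads = 0.0025e3 picofarads = 2.5
Sum: 9.94 + 15.4 + 61.1 + 2.5 = 88.94

88.94 picofarads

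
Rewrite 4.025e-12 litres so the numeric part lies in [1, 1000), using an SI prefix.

= 4.025e-12 litres; 1e-12 is pico.

4.025 picolitres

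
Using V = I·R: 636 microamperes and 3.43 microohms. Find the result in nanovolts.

636 × 10⁻⁶ × 3.43 × 10⁻⁶ = 2181.48 × 10⁻¹² V

2.18148 nanovolts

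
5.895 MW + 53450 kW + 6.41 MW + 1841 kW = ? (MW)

67.596 MW

In MW:
  5.895 MW → 5.895
  53450 kW = 53450 × 10^-3 MW = 53.45
  6.41 MW → 6.41
  1841 kW = 1841 × 10^-3 MW = 1.841
Sum: 5.895 + 53.45 + 6.41 + 1.841 = 67.596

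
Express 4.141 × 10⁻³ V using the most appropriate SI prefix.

= 4.141 × 10⁻³ V; 10⁻³ is milli.

4.141 mV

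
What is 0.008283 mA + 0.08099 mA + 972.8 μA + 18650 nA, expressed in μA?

1080.723 μA

In μA:
  0.008283 mA = 0.008283 × 10^3 μA = 8.283
  0.08099 mA = 0.08099 × 10^3 μA = 80.99
  972.8 μA → 972.8
  18650 nA = 18650 × 10^-3 μA = 18.65
Sum: 8.283 + 80.99 + 972.8 + 18.65 = 1080.723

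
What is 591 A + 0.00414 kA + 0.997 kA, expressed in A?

1592.14 A

In A:
  591 A → 591
  0.00414 kA = 0.00414 × 10³ A = 4.14
  0.997 kA = 0.997 × 10³ A = 997
Sum: 591 + 4.14 + 997 = 1592.14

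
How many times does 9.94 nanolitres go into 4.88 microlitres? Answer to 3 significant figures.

(4.88 × 10^-6) / (9.94 × 10^-9) = 0.4909 × 10^3

491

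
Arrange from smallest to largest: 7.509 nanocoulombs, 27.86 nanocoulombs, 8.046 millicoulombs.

7.509 nanocoulombs < 27.86 nanocoulombs < 8.046 millicoulombs

7.509 nanocoulombs = 0.000000007509 coulombs
27.86 nanocoulombs = 0.00000002786 coulombs
8.046 millicoulombs = 0.008046 coulombs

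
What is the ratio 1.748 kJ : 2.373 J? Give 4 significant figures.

(1.748 × 10^3) / (2.373) = 0.73662 × 10^3

736.6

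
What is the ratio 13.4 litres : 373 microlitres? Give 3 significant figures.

(13.4) / (373 × 10⁻⁶) = 0.03592 × 10⁶

35900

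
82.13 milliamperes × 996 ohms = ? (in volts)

81.80148 volts

82.13 × 10⁻³ × 996 = 81801.48 × 10⁻³ V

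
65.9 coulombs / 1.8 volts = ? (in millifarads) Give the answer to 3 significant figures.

(65.9) / (1.8) = 36.611 F

36600 millifarads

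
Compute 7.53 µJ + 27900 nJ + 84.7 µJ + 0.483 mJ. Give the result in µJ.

603.13 µJ

In µJ:
  7.53 µJ → 7.53
  27900 nJ = 27900 × 10^-3 µJ = 27.9
  84.7 µJ → 84.7
  0.483 mJ = 0.483 × 10^3 µJ = 483
Sum: 7.53 + 27.9 + 84.7 + 483 = 603.13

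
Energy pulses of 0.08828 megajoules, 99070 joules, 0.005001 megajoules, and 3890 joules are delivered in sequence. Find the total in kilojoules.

In kilojoules:
  0.08828 megajoules = 0.08828 × 10³ kilojoules = 88.28
  99070 joules = 99070 × 10⁻³ kilojoules = 99.07
  0.005001 megajoules = 0.005001 × 10³ kilojoules = 5.001
  3890 joules = 3890 × 10⁻³ kilojoules = 3.89
Sum: 88.28 + 99.07 + 5.001 + 3.89 = 196.241

196.241 kilojoules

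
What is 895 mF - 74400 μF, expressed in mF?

820.6 mF

In mF:
  895 mF → 895
  74400 μF = 74400 × 10⁻³ mF = 74.4
Difference: 895 - 74.4 = 820.6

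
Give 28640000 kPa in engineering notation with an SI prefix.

= 28.64e9 Pa; 1e9 is giga.

28.64 GPa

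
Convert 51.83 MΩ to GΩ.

mega = 10⁶, giga = 10⁹; factor is 10⁻³.
51.83 × 10⁻³ = 0.05183

0.05183 GΩ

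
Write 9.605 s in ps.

(no prefix) = 10⁰, pico = 10⁻¹²; factor is 10¹².
9.605 × 10¹² = 9605000000000

9605000000000 ps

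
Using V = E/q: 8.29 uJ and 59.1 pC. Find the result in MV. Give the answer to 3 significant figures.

(8.29 × 10^-6) / (59.1 × 10^-12) = 0.14027 × 10^6 V

0.140 MV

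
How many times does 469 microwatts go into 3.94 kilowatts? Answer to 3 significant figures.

(3.94 × 10^3) / (469 × 10^-6) = 0.008401 × 10^9

8400000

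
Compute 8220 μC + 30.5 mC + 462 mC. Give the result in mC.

In mC:
  8220 μC = 8220 × 10⁻³ mC = 8.22
  30.5 mC → 30.5
  462 mC → 462
Sum: 8.22 + 30.5 + 462 = 500.72

500.72 mC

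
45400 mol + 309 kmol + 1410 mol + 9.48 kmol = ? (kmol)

365.29 kmol

In kmol:
  45400 mol = 45400 × 10⁻³ kmol = 45.4
  309 kmol → 309
  1410 mol = 1410 × 10⁻³ kmol = 1.41
  9.48 kmol → 9.48
Sum: 45.4 + 309 + 1.41 + 9.48 = 365.29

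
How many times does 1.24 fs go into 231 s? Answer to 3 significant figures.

186000000000000000

(231) / (1.24e-15) = 186.3e15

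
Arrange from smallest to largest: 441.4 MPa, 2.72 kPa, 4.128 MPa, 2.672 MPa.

2.72 kPa < 2.672 MPa < 4.128 MPa < 441.4 MPa

441.4 MPa = 441400000 Pa
2.72 kPa = 2720 Pa
4.128 MPa = 4128000 Pa
2.672 MPa = 2672000 Pa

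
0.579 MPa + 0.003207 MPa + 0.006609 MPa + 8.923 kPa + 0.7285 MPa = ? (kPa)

In kPa:
  0.579 MPa = 0.579 × 10^3 kPa = 579
  0.003207 MPa = 0.003207 × 10^3 kPa = 3.207
  0.006609 MPa = 0.006609 × 10^3 kPa = 6.609
  8.923 kPa → 8.923
  0.7285 MPa = 0.7285 × 10^3 kPa = 728.5
Sum: 579 + 3.207 + 6.609 + 8.923 + 728.5 = 1326.239

1326.239 kPa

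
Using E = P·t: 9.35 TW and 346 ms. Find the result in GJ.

9.35 × 10^12 × 346 × 10^-3 = 3235.1 × 10^9 J

3235.1 GJ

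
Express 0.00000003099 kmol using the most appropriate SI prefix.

= 30.99 × 10^-6 mol; 10^-6 is micro.

30.99 µmol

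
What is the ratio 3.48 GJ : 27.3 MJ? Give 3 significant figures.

127

(3.48 × 10⁹) / (27.3 × 10⁶) = 0.1275 × 10³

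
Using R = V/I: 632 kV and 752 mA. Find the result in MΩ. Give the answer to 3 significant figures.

(632e3) / (752e-3) = 0.84043e6 Ω

0.840 MΩ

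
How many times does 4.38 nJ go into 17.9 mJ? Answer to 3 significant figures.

4090000

(17.9 × 10⁻³) / (4.38 × 10⁻⁹) = 4.087 × 10⁶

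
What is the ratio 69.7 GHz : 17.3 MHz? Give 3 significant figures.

(69.7 × 10^9) / (17.3 × 10^6) = 4.029 × 10^3

4030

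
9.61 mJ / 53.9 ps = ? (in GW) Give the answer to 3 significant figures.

(9.61e-3) / (53.9e-12) = 0.17829e9 W

0.178 GW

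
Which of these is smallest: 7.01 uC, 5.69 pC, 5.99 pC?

5.69 pC

7.01 uC = 0.00000701 C
5.69 pC = 0.00000000000569 C
5.99 pC = 0.00000000000599 C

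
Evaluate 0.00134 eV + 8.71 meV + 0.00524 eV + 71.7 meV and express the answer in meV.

86.99 meV

In meV:
  0.00134 eV = 0.00134 × 10^3 meV = 1.34
  8.71 meV → 8.71
  0.00524 eV = 0.00524 × 10^3 meV = 5.24
  71.7 meV → 71.7
Sum: 1.34 + 8.71 + 5.24 + 71.7 = 86.99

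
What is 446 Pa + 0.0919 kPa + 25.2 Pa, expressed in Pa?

In Pa:
  446 Pa → 446
  0.0919 kPa = 0.0919e3 Pa = 91.9
  25.2 Pa → 25.2
Sum: 446 + 91.9 + 25.2 = 563.1

563.1 Pa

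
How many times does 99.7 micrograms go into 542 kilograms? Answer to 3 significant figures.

(542e3) / (99.7e-6) = 5.436e9

5440000000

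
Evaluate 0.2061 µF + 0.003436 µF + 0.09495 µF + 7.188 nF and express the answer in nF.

311.674 nF

In nF:
  0.2061 µF = 0.2061 × 10³ nF = 206.1
  0.003436 µF = 0.003436 × 10³ nF = 3.436
  0.09495 µF = 0.09495 × 10³ nF = 94.95
  7.188 nF → 7.188
Sum: 206.1 + 3.436 + 94.95 + 7.188 = 311.674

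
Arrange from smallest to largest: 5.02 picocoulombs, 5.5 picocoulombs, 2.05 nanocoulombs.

5.02 picocoulombs = 0.00000000000502 coulombs
5.5 picocoulombs = 0.0000000000055 coulombs
2.05 nanocoulombs = 0.00000000205 coulombs

5.02 picocoulombs < 5.5 picocoulombs < 2.05 nanocoulombs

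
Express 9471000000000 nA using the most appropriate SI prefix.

9.471 kA

= 9.471 × 10^3 A; 10^3 is kilo.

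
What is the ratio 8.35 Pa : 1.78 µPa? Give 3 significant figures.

4690000

(8.35) / (1.78e-6) = 4.691e6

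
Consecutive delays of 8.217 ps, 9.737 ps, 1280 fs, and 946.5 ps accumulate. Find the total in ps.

In ps:
  8.217 ps → 8.217
  9.737 ps → 9.737
  1280 fs = 1280 × 10⁻³ ps = 1.28
  946.5 ps → 946.5
Sum: 8.217 + 9.737 + 1.28 + 946.5 = 965.734

965.734 ps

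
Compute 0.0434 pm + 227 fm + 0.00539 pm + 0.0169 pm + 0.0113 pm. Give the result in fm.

In fm:
  0.0434 pm = 0.0434 × 10^3 fm = 43.4
  227 fm → 227
  0.00539 pm = 0.00539 × 10^3 fm = 5.39
  0.0169 pm = 0.0169 × 10^3 fm = 16.9
  0.0113 pm = 0.0113 × 10^3 fm = 11.3
Sum: 43.4 + 227 + 5.39 + 16.9 + 11.3 = 303.99

303.99 fm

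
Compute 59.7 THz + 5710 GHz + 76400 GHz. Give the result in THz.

141.81 THz

In THz:
  59.7 THz → 59.7
  5710 GHz = 5710e-3 THz = 5.71
  76400 GHz = 76400e-3 THz = 76.4
Sum: 59.7 + 5.71 + 76.4 = 141.81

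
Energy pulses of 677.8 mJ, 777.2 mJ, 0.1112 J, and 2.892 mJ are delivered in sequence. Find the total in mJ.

1569.092 mJ

In mJ:
  677.8 mJ → 677.8
  777.2 mJ → 777.2
  0.1112 J = 0.1112 × 10³ mJ = 111.2
  2.892 mJ → 2.892
Sum: 677.8 + 777.2 + 111.2 + 2.892 = 1569.092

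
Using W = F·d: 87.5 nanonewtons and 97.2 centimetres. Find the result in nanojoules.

85.05 nanojoules

87.5 × 10^-9 × 97.2 × 10^-2 = 8505 × 10^-11 J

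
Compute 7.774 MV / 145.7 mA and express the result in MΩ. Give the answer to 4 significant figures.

(7.774e6) / (145.7e-3) = 0.0533562e9 Ω

53.36 MΩ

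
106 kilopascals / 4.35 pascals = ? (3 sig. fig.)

24400

(106 × 10^3) / (4.35) = 24.37 × 10^3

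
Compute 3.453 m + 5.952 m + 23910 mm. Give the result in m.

In m:
  3.453 m → 3.453
  5.952 m → 5.952
  23910 mm = 23910 × 10⁻³ m = 23.91
Sum: 3.453 + 5.952 + 23.91 = 33.315

33.315 m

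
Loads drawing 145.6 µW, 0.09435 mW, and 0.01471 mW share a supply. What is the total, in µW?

254.66 µW

In µW:
  145.6 µW → 145.6
  0.09435 mW = 0.09435 × 10^3 µW = 94.35
  0.01471 mW = 0.01471 × 10^3 µW = 14.71
Sum: 145.6 + 94.35 + 14.71 = 254.66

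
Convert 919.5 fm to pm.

0.9195 pm

femto = 10^-15, pico = 10^-12; factor is 10^-3.
919.5 × 10^-3 = 0.9195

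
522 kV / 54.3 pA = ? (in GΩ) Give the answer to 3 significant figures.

9610000 GΩ

(522e3) / (54.3e-12) = 9.6133e15 Ω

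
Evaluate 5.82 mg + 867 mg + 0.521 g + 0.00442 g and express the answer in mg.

In mg:
  5.82 mg → 5.82
  867 mg → 867
  0.521 g = 0.521 × 10³ mg = 521
  0.00442 g = 0.00442 × 10³ mg = 4.42
Sum: 5.82 + 867 + 521 + 4.42 = 1398.24

1398.24 mg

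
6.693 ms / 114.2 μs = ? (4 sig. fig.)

(6.693 × 10⁻³) / (114.2 × 10⁻⁶) = 0.058608 × 10³

58.61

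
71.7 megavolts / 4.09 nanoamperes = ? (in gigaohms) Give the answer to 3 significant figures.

(71.7 × 10^6) / (4.09 × 10^-9) = 17.531 × 10^15 Ω

17500000 gigaohms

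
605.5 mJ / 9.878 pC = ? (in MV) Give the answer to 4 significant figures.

(605.5 × 10^-3) / (9.878 × 10^-12) = 61.2978 × 10^9 V

61300 MV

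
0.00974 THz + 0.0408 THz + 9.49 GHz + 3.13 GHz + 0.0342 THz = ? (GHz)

In GHz:
  0.00974 THz = 0.00974e3 GHz = 9.74
  0.0408 THz = 0.0408e3 GHz = 40.8
  9.49 GHz → 9.49
  3.13 GHz → 3.13
  0.0342 THz = 0.0342e3 GHz = 34.2
Sum: 9.74 + 40.8 + 9.49 + 3.13 + 34.2 = 97.36

97.36 GHz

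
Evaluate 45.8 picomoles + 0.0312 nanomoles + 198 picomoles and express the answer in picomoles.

In picomoles:
  45.8 picomoles → 45.8
  0.0312 nanomoles = 0.0312 × 10^3 picomoles = 31.2
  198 picomoles → 198
Sum: 45.8 + 31.2 + 198 = 275

275 picomoles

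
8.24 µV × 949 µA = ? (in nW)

7.81976 nW

8.24 × 10^-6 × 949 × 10^-6 = 7819.76 × 10^-12 W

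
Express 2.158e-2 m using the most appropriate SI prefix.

21.58 mm

= 21.58e-3 m; 1e-3 is milli.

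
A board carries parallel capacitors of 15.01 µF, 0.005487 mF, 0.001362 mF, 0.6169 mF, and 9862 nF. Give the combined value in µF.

648.621 µF

In µF:
  15.01 µF → 15.01
  0.005487 mF = 0.005487 × 10^3 µF = 5.487
  0.001362 mF = 0.001362 × 10^3 µF = 1.362
  0.6169 mF = 0.6169 × 10^3 µF = 616.9
  9862 nF = 9862 × 10^-3 µF = 9.862
Sum: 15.01 + 5.487 + 1.362 + 616.9 + 9.862 = 648.621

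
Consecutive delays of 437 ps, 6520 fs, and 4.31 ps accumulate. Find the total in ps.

447.83 ps

In ps:
  437 ps → 437
  6520 fs = 6520e-3 ps = 6.52
  4.31 ps → 4.31
Sum: 437 + 6.52 + 4.31 = 447.83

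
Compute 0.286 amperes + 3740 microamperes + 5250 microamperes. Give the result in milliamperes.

In milliamperes:
  0.286 amperes = 0.286 × 10³ milliamperes = 286
  3740 microamperes = 3740 × 10⁻³ milliamperes = 3.74
  5250 microamperes = 5250 × 10⁻³ milliamperes = 5.25
Sum: 286 + 3.74 + 5.25 = 294.99

294.99 milliamperes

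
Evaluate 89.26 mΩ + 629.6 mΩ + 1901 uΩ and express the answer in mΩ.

720.761 mΩ

In mΩ:
  89.26 mΩ → 89.26
  629.6 mΩ → 629.6
  1901 uΩ = 1901e-3 mΩ = 1.901
Sum: 89.26 + 629.6 + 1.901 = 720.761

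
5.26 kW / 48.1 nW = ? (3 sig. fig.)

(5.26 × 10^3) / (48.1 × 10^-9) = 0.1094 × 10^12

109000000000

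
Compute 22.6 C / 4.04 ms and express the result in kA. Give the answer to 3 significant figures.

5.59 kA

(22.6) / (4.04 × 10⁻³) = 5.5941 × 10³ A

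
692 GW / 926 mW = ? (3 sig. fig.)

747000000000

(692 × 10^9) / (926 × 10^-3) = 0.7473 × 10^12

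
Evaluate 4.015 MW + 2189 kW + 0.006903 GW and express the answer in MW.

13.107 MW

In MW:
  4.015 MW → 4.015
  2189 kW = 2189e-3 MW = 2.189
  0.006903 GW = 0.006903e3 MW = 6.903
Sum: 4.015 + 2.189 + 6.903 = 13.107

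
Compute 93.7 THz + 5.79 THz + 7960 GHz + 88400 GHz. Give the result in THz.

In THz:
  93.7 THz → 93.7
  5.79 THz → 5.79
  7960 GHz = 7960 × 10^-3 THz = 7.96
  88400 GHz = 88400 × 10^-3 THz = 88.4
Sum: 93.7 + 5.79 + 7.96 + 88.4 = 195.85

195.85 THz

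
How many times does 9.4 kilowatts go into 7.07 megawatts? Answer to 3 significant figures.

752

(7.07 × 10⁶) / (9.4 × 10³) = 0.7521 × 10³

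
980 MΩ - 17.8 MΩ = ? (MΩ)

962.2 MΩ

In MΩ:
  980 MΩ → 980
  17.8 MΩ → 17.8
Difference: 980 - 17.8 = 962.2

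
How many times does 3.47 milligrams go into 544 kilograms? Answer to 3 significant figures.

157000000

(544 × 10³) / (3.47 × 10⁻³) = 156.8 × 10⁶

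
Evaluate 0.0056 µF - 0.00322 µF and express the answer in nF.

In nF:
  0.0056 µF = 0.0056 × 10^3 nF = 5.6
  0.00322 µF = 0.00322 × 10^3 nF = 3.22
Difference: 5.6 - 3.22 = 2.38

2.38 nF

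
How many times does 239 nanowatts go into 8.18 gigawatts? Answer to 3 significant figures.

(8.18 × 10^9) / (239 × 10^-9) = 0.03423 × 10^18

34200000000000000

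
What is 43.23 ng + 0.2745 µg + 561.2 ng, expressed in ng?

In ng:
  43.23 ng → 43.23
  0.2745 µg = 0.2745 × 10^3 ng = 274.5
  561.2 ng → 561.2
Sum: 43.23 + 274.5 + 561.2 = 878.93

878.93 ng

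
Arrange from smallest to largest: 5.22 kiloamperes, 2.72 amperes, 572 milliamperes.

572 milliamperes < 2.72 amperes < 5.22 kiloamperes

5.22 kiloamperes = 5220 amperes
2.72 amperes = 2.72 amperes
572 milliamperes = 0.572 amperes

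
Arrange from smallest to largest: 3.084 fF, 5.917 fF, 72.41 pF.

3.084 fF < 5.917 fF < 72.41 pF

3.084 fF = 0.000000000000003084 F
5.917 fF = 0.000000000000005917 F
72.41 pF = 0.00000000007241 F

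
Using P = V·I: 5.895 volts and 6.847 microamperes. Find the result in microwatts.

40.363065 microwatts

5.895 × 6.847 × 10^-6 = 40.363065 × 10^-6 W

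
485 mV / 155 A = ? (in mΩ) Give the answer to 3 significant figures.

3.13 mΩ

(485 × 10⁻³) / (155) = 3.129 × 10⁻³ Ω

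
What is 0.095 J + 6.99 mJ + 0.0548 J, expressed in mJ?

156.79 mJ

In mJ:
  0.095 J = 0.095 × 10³ mJ = 95
  6.99 mJ → 6.99
  0.0548 J = 0.0548 × 10³ mJ = 54.8
Sum: 95 + 6.99 + 54.8 = 156.79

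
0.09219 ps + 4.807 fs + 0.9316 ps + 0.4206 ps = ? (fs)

1449.197 fs

In fs:
  0.09219 ps = 0.09219e3 fs = 92.19
  4.807 fs → 4.807
  0.9316 ps = 0.9316e3 fs = 931.6
  0.4206 ps = 0.4206e3 fs = 420.6
Sum: 92.19 + 4.807 + 931.6 + 420.6 = 1449.197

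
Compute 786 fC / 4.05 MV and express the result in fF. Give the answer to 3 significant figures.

0.000194 fF

(786 × 10⁻¹⁵) / (4.05 × 10⁶) = 194.07 × 10⁻²¹ F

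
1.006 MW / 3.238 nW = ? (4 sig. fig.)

310700000000000

(1.006 × 10^6) / (3.238 × 10^-9) = 0.31069 × 10^15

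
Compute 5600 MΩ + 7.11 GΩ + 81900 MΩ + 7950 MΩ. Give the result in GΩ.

102.56 GΩ

In GΩ:
  5600 MΩ = 5600 × 10^-3 GΩ = 5.6
  7.11 GΩ → 7.11
  81900 MΩ = 81900 × 10^-3 GΩ = 81.9
  7950 MΩ = 7950 × 10^-3 GΩ = 7.95
Sum: 5.6 + 7.11 + 81.9 + 7.95 = 102.56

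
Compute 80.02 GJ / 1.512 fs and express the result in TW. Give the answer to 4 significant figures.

(80.02 × 10⁹) / (1.512 × 10⁻¹⁵) = 52.9233 × 10²⁴ W

52920000000000 TW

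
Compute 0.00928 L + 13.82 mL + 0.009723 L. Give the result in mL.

32.823 mL

In mL:
  0.00928 L = 0.00928 × 10^3 mL = 9.28
  13.82 mL → 13.82
  0.009723 L = 0.009723 × 10^3 mL = 9.723
Sum: 9.28 + 13.82 + 9.723 = 32.823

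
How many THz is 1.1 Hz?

(no prefix) = 10^0, tera = 10^12; factor is 10^-12.
1.1 × 10^-12 = 0.0000000000011

0.0000000000011 THz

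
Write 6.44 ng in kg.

nano = 10^-9, kilo = 10^3; factor is 10^-12.
6.44 × 10^-12 = 0.00000000000644

0.00000000000644 kg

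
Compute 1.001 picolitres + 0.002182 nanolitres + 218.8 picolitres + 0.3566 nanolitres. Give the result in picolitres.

578.583 picolitres

In picolitres:
  1.001 picolitres → 1.001
  0.002182 nanolitres = 0.002182e3 picolitres = 2.182
  218.8 picolitres → 218.8
  0.3566 nanolitres = 0.3566e3 picolitres = 356.6
Sum: 1.001 + 2.182 + 218.8 + 356.6 = 578.583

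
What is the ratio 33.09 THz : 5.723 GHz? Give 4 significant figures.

5782

(33.09 × 10^12) / (5.723 × 10^9) = 5.7819 × 10^3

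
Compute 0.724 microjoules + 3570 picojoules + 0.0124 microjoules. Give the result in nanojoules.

In nanojoules:
  0.724 microjoules = 0.724 × 10³ nanojoules = 724
  3570 picojoules = 3570 × 10⁻³ nanojoules = 3.57
  0.0124 microjoules = 0.0124 × 10³ nanojoules = 12.4
Sum: 724 + 3.57 + 12.4 = 739.97

739.97 nanojoules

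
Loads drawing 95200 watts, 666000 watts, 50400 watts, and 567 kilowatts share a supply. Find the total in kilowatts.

In kilowatts:
  95200 watts = 95200e-3 kilowatts = 95.2
  666000 watts = 666000e-3 kilowatts = 666
  50400 watts = 50400e-3 kilowatts = 50.4
  567 kilowatts → 567
Sum: 95.2 + 666 + 50.4 + 567 = 1378.6

1378.6 kilowatts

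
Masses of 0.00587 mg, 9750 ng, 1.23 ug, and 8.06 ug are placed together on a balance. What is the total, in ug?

In ug:
  0.00587 mg = 0.00587 × 10³ ug = 5.87
  9750 ng = 9750 × 10⁻³ ug = 9.75
  1.23 ug → 1.23
  8.06 ug → 8.06
Sum: 5.87 + 9.75 + 1.23 + 8.06 = 24.91

24.91 ug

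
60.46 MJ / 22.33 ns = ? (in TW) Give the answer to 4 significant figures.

2708 TW

(60.46 × 10⁶) / (22.33 × 10⁻⁹) = 2.70757 × 10¹⁵ W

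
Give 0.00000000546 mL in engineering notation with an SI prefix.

= 5.46 × 10⁻¹² L; 10⁻¹² is pico.

5.46 pL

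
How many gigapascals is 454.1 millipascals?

0.0000000004541 gigapascals

milli = 1e-3, giga = 1e9; factor is 1e-12.
454.1 × 1e-12 = 0.0000000004541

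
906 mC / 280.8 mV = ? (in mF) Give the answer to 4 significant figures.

3226 mF

(906 × 10⁻³) / (280.8 × 10⁻³) = 3.2265 F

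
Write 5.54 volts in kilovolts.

(no prefix) = 10⁰, kilo = 10³; factor is 10⁻³.
5.54 × 10⁻³ = 0.00554

0.00554 kilovolts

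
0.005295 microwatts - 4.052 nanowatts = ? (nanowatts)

In nanowatts:
  0.005295 microwatts = 0.005295e3 nanowatts = 5.295
  4.052 nanowatts → 4.052
Difference: 5.295 - 4.052 = 1.243

1.243 nanowatts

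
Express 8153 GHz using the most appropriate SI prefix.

8.153 THz

= 8.153 × 10¹² Hz; 10¹² is tera.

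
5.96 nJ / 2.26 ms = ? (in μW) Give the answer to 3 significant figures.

(5.96 × 10⁻⁹) / (2.26 × 10⁻³) = 2.6372 × 10⁻⁶ W

2.64 μW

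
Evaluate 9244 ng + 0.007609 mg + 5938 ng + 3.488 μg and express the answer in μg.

In μg:
  9244 ng = 9244 × 10⁻³ μg = 9.244
  0.007609 mg = 0.007609 × 10³ μg = 7.609
  5938 ng = 5938 × 10⁻³ μg = 5.938
  3.488 μg → 3.488
Sum: 9.244 + 7.609 + 5.938 + 3.488 = 26.279

26.279 μg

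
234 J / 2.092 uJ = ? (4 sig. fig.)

111900000

(234) / (2.092e-6) = 111.85e6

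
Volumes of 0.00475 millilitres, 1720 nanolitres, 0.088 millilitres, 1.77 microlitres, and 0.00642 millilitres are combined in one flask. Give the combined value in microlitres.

In microlitres:
  0.00475 millilitres = 0.00475e3 microlitres = 4.75
  1720 nanolitres = 1720e-3 microlitres = 1.72
  0.088 millilitres = 0.088e3 microlitres = 88
  1.77 microlitres → 1.77
  0.00642 millilitres = 0.00642e3 microlitres = 6.42
Sum: 4.75 + 1.72 + 88 + 1.77 + 6.42 = 102.66

102.66 microlitres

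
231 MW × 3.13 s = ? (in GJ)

231 × 10⁶ × 3.13 = 723.03 × 10⁶ J

0.72303 GJ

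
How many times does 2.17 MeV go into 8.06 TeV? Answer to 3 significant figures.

(8.06 × 10^12) / (2.17 × 10^6) = 3.714 × 10^6

3710000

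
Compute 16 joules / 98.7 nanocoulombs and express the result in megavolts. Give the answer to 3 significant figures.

(16) / (98.7e-9) = 0.16211e9 V

162 megavolts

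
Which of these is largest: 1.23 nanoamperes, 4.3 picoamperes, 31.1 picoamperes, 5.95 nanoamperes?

5.95 nanoamperes

1.23 nanoamperes = 0.00000000123 amperes
4.3 picoamperes = 0.0000000000043 amperes
31.1 picoamperes = 0.0000000000311 amperes
5.95 nanoamperes = 0.00000000595 amperes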